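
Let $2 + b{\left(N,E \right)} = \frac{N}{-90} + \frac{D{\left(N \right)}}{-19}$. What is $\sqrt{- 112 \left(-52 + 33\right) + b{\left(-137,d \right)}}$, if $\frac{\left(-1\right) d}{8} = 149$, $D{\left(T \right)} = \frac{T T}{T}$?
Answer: $\frac{\sqrt{693574670}}{570} \approx 46.203$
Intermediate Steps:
$D{\left(T \right)} = T$ ($D{\left(T \right)} = \frac{T^{2}}{T} = T$)
$d = -1192$ ($d = \left(-8\right) 149 = -1192$)
$b{\left(N,E \right)} = -2 - \frac{109 N}{1710}$ ($b{\left(N,E \right)} = -2 + \left(\frac{N}{-90} + \frac{N}{-19}\right) = -2 + \left(N \left(- \frac{1}{90}\right) + N \left(- \frac{1}{19}\right)\right) = -2 - \frac{109 N}{1710}$)
$\sqrt{- 112 \left(-52 + 33\right) + b{\left(-137,d \right)}} = \sqrt{- 112 \left(-52 + 33\right) - - \frac{11513}{1710}} = \sqrt{\left(-112\right) \left(-19\right) + \left(-2 + \frac{14933}{1710}\right)} = \sqrt{2128 + \frac{11513}{1710}} = \sqrt{\frac{3650393}{1710}} = \frac{\sqrt{693574670}}{570}$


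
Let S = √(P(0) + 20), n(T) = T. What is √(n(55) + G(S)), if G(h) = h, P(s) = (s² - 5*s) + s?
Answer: √(55 + 2*√5) ≈ 7.7118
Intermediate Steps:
P(s) = s² - 4*s
S = 2*√5 (S = √(0*(-4 + 0) + 20) = √(0*(-4) + 20) = √(0 + 20) = √20 = 2*√5 ≈ 4.4721)
√(n(55) + G(S)) = √(55 + 2*√5)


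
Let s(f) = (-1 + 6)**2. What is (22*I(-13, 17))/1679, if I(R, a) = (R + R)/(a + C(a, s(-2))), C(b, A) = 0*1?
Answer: -572/28543 ≈ -0.020040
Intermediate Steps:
s(f) = 25 (s(f) = 5**2 = 25)
C(b, A) = 0
I(R, a) = 2*R/a (I(R, a) = (R + R)/(a + 0) = (2*R)/a = 2*R/a)
(22*I(-13, 17))/1679 = (22*(2*(-13)/17))/1679 = (22*(2*(-13)*(1/17)))*(1/1679) = (22*(-26/17))*(1/1679) = -572/17*1/1679 = -572/28543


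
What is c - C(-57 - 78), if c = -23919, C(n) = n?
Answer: -23784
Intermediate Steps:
c - C(-57 - 78) = -23919 - (-57 - 78) = -23919 - 1*(-135) = -23919 + 135 = -23784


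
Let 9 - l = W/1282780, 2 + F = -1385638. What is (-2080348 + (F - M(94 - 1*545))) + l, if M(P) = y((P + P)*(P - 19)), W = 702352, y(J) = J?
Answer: -1247477749293/320695 ≈ -3.8899e+6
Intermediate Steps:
M(P) = 2*P*(-19 + P) (M(P) = (P + P)*(P - 19) = (2*P)*(-19 + P) = 2*P*(-19 + P))
F = -1385640 (F = -2 - 1385638 = -1385640)
l = 2710667/320695 (l = 9 - 702352/1282780 = 9 - 1*175588/320695 = 9 - 175588/320695 = 2710667/320695 ≈ 8.4525)
(-2080348 + (F - M(94 - 1*545))) + l = (-2080348 + (-1385640 - 2*(94 - 1*545)*(-19 + (94 - 1*545)))) + 2710667/320695 = (-2080348 + (-1385640 - 2*(94 - 545)*(-19 + (94 - 545)))) + 2710667/320695 = (-2080348 + (-1385640 - 2*(-451)*(-19 - 451))) + 2710667/320695 = (-2080348 + (-1385640 - 2*(-451)*(-470))) + 2710667/320695 = (-2080348 + (-1385640 - 1*423940)) + 2710667/320695 = (-2080348 + (-1385640 - 423940)) + 2710667/320695 = (-2080348 - 1809580) + 2710667/320695 = -3889928 + 2710667/320695 = -1247477749293/320695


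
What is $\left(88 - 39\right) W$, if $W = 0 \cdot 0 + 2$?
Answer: $98$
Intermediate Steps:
$W = 2$ ($W = 0 + 2 = 2$)
$\left(88 - 39\right) W = \left(88 - 39\right) 2 = 49 \cdot 2 = 98$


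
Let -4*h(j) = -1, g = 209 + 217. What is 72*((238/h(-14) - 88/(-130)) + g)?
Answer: 6452208/65 ≈ 99265.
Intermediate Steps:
g = 426
h(j) = 1/4 (h(j) = -1/4*(-1) = 1/4)
72*((238/h(-14) - 88/(-130)) + g) = 72*((238/(1/4) - 88/(-130)) + 426) = 72*((238*4 - 88*(-1/130)) + 426) = 72*((952 + 44/65) + 426) = 72*(61924/65 + 426) = 72*(89614/65) = 6452208/65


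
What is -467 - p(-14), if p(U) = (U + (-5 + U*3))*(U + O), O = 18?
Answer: -223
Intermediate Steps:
p(U) = (-5 + 4*U)*(18 + U) (p(U) = (U + (-5 + U*3))*(U + 18) = (U + (-5 + 3*U))*(18 + U) = (-5 + 4*U)*(18 + U))
-467 - p(-14) = -467 - (-90 + 4*(-14)² + 67*(-14)) = -467 - (-90 + 4*196 - 938) = -467 - (-90 + 784 - 938) = -467 - 1*(-244) = -467 + 244 = -223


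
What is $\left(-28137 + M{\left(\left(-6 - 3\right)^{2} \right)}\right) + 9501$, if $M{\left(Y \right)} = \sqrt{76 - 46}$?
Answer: $-18636 + \sqrt{30} \approx -18631.0$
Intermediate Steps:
$M{\left(Y \right)} = \sqrt{30}$
$\left(-28137 + M{\left(\left(-6 - 3\right)^{2} \right)}\right) + 9501 = \left(-28137 + \sqrt{30}\right) + 9501 = -18636 + \sqrt{30}$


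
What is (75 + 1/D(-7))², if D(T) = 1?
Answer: 5776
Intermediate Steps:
(75 + 1/D(-7))² = (75 + 1/1)² = (75 + 1)² = 76² = 5776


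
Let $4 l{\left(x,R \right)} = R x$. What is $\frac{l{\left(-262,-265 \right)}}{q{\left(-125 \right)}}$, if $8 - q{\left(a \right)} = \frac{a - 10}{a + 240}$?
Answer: $\frac{798445}{422} \approx 1892.0$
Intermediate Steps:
$l{\left(x,R \right)} = \frac{R x}{4}$
$q{\left(a \right)} = 8 - \frac{-10 + a}{240 + a}$ ($q{\left(a \right)} = 8 - \frac{a - 10}{a + 240} = 8 - \frac{-10 + a}{240 + a}$)
$\frac{l{\left(-262,-265 \right)}}{q{\left(-125 \right)}} = \frac{\frac{1}{4} \left(-265\right) \left(-262\right)}{\frac{1}{240 - 125} \left(1930 + 7 \left(-125\right)\right)} = \frac{34715}{2 \frac{1930 - 875}{115}} = \frac{34715}{2 \cdot \frac{1}{115} \cdot 1055} = \frac{34715}{2 \cdot \frac{211}{23}} = \frac{34715}{2} \cdot \frac{23}{211} = \frac{798445}{422}$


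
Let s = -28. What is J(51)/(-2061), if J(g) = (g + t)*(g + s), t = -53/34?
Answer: -38663/70074 ≈ -0.55175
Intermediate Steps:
t = -53/34 (t = -53*1/34 = -53/34 ≈ -1.5588)
J(g) = (-28 + g)*(-53/34 + g) (J(g) = (g - 53/34)*(g - 28) = (-53/34 + g)*(-28 + g) = (-28 + g)*(-53/34 + g))
J(51)/(-2061) = (742/17 + 51² - 1005/34*51)/(-2061) = (742/17 + 2601 - 3015/2)*(-1/2061) = (38663/34)*(-1/2061) = -38663/70074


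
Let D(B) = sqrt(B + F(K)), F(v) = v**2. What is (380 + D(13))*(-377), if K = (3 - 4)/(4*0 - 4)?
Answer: -143260 - 377*sqrt(209)/4 ≈ -1.4462e+5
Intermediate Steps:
K = 1/4 (K = -1/(0 - 4) = -1/(-4) = -1*(-1/4) = 1/4 ≈ 0.25000)
D(B) = sqrt(1/16 + B) (D(B) = sqrt(B + (1/4)**2) = sqrt(B + 1/16) = sqrt(1/16 + B))
(380 + D(13))*(-377) = (380 + sqrt(1 + 16*13)/4)*(-377) = (380 + sqrt(1 + 208)/4)*(-377) = (380 + sqrt(209)/4)*(-377) = -143260 - 377*sqrt(209)/4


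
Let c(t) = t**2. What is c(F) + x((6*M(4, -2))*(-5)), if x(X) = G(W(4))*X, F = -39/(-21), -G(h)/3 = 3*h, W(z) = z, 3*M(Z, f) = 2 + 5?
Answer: 123649/49 ≈ 2523.4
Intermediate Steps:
M(Z, f) = 7/3 (M(Z, f) = (2 + 5)/3 = (1/3)*7 = 7/3)
G(h) = -9*h
F = 13/7 (F = -39*(-1/21) = 13/7 ≈ 1.8571)
x(X) = -36*X (x(X) = (-9*4)*X = -36*X)
c(F) + x((6*M(4, -2))*(-5)) = (13/7)**2 - 36*6*(7/3)*(-5) = 169/49 - 504*(-5) = 169/49 - 36*(-70) = 169/49 + 2520 = 123649/49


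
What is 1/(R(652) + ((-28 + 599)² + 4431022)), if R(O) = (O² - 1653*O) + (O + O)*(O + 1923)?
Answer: 1/7462211 ≈ 1.3401e-7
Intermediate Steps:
R(O) = O² - 1653*O + 2*O*(1923 + O) (R(O) = (O² - 1653*O) + (2*O)*(1923 + O) = (O² - 1653*O) + 2*O*(1923 + O) = O² - 1653*O + 2*O*(1923 + O))
1/(R(652) + ((-28 + 599)² + 4431022)) = 1/(3*652*(731 + 652) + ((-28 + 599)² + 4431022)) = 1/(3*652*1383 + (571² + 4431022)) = 1/(2705148 + (326041 + 4431022)) = 1/(2705148 + 4757063) = 1/7462211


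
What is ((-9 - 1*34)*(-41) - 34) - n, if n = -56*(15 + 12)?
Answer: 3241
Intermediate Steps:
n = -1512 (n = -56*27 = -1512)
((-9 - 1*34)*(-41) - 34) - n = ((-9 - 1*34)*(-41) - 34) - 1*(-1512) = ((-9 - 34)*(-41) - 34) + 1512 = (-43*(-41) - 34) + 1512 = (1763 - 34) + 1512 = 1729 + 1512 = 3241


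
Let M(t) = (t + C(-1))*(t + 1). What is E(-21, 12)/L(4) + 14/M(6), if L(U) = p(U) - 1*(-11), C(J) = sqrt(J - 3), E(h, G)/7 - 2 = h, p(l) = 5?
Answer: -641/80 - I/10 ≈ -8.0125 - 0.1*I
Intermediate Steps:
E(h, G) = 14 + 7*h
C(J) = sqrt(-3 + J)
L(U) = 16 (L(U) = 5 - 1*(-11) = 5 + 11 = 16)
M(t) = (1 + t)*(t + 2*I) (M(t) = (t + sqrt(-3 - 1))*(t + 1) = (t + sqrt(-4))*(1 + t) = (t + 2*I)*(1 + t) = (1 + t)*(t + 2*I))
E(-21, 12)/L(4) + 14/M(6) = (14 + 7*(-21))/16 + 14/(6 + 6**2 + 2*I + 2*I*6) = (14 - 147)*(1/16) + 14/(6 + 36 + 2*I + 12*I) = -133*1/16 + 14/(42 + 14*I) = -133/16 + 14*((42 - 14*I)/1960) = -133/16 + (42 - 14*I)/140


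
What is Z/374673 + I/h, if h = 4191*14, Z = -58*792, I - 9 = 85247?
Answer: 4874645404/3663927267 ≈ 1.3304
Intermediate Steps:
I = 85256 (I = 9 + 85247 = 85256)
Z = -45936
h = 58674
Z/374673 + I/h = -45936/374673 + 85256/58674 = -45936*1/374673 + 85256*(1/58674) = -15312/124891 + 42628/29337 = 4874645404/3663927267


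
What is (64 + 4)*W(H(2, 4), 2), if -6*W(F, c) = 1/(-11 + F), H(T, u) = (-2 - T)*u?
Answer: 34/81 ≈ 0.41975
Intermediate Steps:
H(T, u) = u*(-2 - T)
W(F, c) = -1/(6*(-11 + F))
(64 + 4)*W(H(2, 4), 2) = (64 + 4)*(-1/(-66 + 6*(-1*4*(2 + 2)))) = 68*(-1/(-66 + 6*(-1*4*4))) = 68*(-1/(-66 + 6*(-16))) = 68*(-1/(-66 - 96)) = 68*(-1/(-162)) = 68*(-1*(-1/162)) = 68*(1/162) = 34/81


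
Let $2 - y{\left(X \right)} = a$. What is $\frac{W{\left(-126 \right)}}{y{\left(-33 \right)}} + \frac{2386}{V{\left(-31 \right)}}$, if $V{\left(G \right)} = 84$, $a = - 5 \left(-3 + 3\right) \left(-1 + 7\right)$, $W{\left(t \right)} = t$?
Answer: $- \frac{1453}{42} \approx -34.595$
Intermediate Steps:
$a = 0$ ($a = \left(-5\right) 0 \cdot 6 = 0 \cdot 6 = 0$)
$y{\left(X \right)} = 2$ ($y{\left(X \right)} = 2 - 0 = 2 + 0 = 2$)
$\frac{W{\left(-126 \right)}}{y{\left(-33 \right)}} + \frac{2386}{V{\left(-31 \right)}} = - \frac{126}{2} + \frac{2386}{84} = \left(-126\right) \frac{1}{2} + 2386 \cdot \frac{1}{84} = -63 + \frac{1193}{42} = - \frac{1453}{42}$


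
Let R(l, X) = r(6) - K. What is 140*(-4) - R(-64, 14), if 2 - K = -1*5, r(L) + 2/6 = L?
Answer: -1676/3 ≈ -558.67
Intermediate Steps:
r(L) = -1/3 + L
K = 7 (K = 2 - (-1)*5 = 2 - 1*(-5) = 2 + 5 = 7)
R(l, X) = -4/3 (R(l, X) = (-1/3 + 6) - 1*7 = 17/3 - 7 = -4/3)
140*(-4) - R(-64, 14) = 140*(-4) - 1*(-4/3) = -560 + 4/3 = -1676/3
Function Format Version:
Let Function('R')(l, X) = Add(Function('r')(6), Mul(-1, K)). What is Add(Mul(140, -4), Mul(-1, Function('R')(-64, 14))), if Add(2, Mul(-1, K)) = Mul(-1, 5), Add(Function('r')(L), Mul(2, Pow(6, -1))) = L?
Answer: Rational(-1676, 3) ≈ -558.67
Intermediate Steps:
Function('r')(L) = Add(Rational(-1, 3), L)
K = 7 (K = Add(2, Mul(-1, Mul(-1, 5))) = Add(2, Mul(-1, -5)) = Add(2, 5) = 7)
Function('R')(l, X) = Rational(-4, 3) (Function('R')(l, X) = Add(Add(Rational(-1, 3), 6), Mul(-1, 7)) = Add(Rational(17, 3), -7) = Rational(-4, 3))
Add(Mul(140, -4), Mul(-1, Function('R')(-64, 14))) = Add(Mul(140, -4), Mul(-1, Rational(-4, 3))) = Add(-560, Rational(4, 3)) = Rational(-1676, 3)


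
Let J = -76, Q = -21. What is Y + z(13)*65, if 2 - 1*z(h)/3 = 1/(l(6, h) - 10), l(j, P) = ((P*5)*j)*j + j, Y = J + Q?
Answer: 684253/2336 ≈ 292.92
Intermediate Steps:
Y = -97 (Y = -76 - 21 = -97)
l(j, P) = j + 5*P*j² (l(j, P) = ((5*P)*j)*j + j = (5*P*j)*j + j = 5*P*j² + j = j + 5*P*j²)
z(h) = 6 - 3/(-4 + 180*h) (z(h) = 6 - 3/(6*(1 + 5*h*6) - 10) = 6 - 3/(6*(1 + 30*h) - 10) = 6 - 3/((6 + 180*h) - 10) = 6 - 3/(-4 + 180*h))
Y + z(13)*65 = -97 + (27*(-1 + 40*13)/(4*(-1 + 45*13)))*65 = -97 + (27*(-1 + 520)/(4*(-1 + 585)))*65 = -97 + ((27/4)*519/584)*65 = -97 + ((27/4)*(1/584)*519)*65 = -97 + (14013/2336)*65 = -97 + 910845/2336 = 684253/2336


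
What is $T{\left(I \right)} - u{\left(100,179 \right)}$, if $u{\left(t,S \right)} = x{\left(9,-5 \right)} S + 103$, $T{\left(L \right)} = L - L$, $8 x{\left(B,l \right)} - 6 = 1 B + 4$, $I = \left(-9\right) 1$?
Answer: $- \frac{4225}{8} \approx -528.13$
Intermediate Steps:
$I = -9$
$x{\left(B,l \right)} = \frac{5}{4} + \frac{B}{8}$ ($x{\left(B,l \right)} = \frac{3}{4} + \frac{1 B + 4}{8} = \frac{3}{4} + \frac{B + 4}{8} = \frac{3}{4} + \frac{4 + B}{8} = \frac{3}{4} + \left(\frac{1}{2} + \frac{B}{8}\right) = \frac{5}{4} + \frac{B}{8}$)
$T{\left(L \right)} = 0$
$u{\left(t,S \right)} = 103 + \frac{19 S}{8}$ ($u{\left(t,S \right)} = \left(\frac{5}{4} + \frac{1}{8} \cdot 9\right) S + 103 = \left(\frac{5}{4} + \frac{9}{8}\right) S + 103 = \frac{19 S}{8} + 103 = 103 + \frac{19 S}{8}$)
$T{\left(I \right)} - u{\left(100,179 \right)} = 0 - \left(103 + \frac{19}{8} \cdot 179\right) = 0 - \left(103 + \frac{3401}{8}\right) = 0 - \frac{4225}{8} = - \frac{4225}{8}$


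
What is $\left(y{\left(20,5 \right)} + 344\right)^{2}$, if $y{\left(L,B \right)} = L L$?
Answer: $553536$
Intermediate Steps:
$y{\left(L,B \right)} = L^{2}$
$\left(y{\left(20,5 \right)} + 344\right)^{2} = \left(20^{2} + 344\right)^{2} = \left(400 + 344\right)^{2} = 744^{2} = 553536$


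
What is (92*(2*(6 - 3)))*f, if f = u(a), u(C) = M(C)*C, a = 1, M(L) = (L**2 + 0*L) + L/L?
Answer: 1104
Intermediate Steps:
M(L) = 1 + L**2 (M(L) = (L**2 + 0) + 1 = L**2 + 1 = 1 + L**2)
u(C) = C*(1 + C**2) (u(C) = (1 + C**2)*C = C*(1 + C**2))
f = 2 (f = 1 + 1**3 = 1 + 1 = 2)
(92*(2*(6 - 3)))*f = (92*(2*(6 - 3)))*2 = (92*(2*3))*2 = (92*6)*2 = 552*2 = 1104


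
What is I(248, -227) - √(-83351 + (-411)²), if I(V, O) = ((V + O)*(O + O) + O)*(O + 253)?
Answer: -253786 - √85570 ≈ -2.5408e+5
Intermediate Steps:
I(V, O) = (253 + O)*(O + 2*O*(O + V)) (I(V, O) = ((O + V)*(2*O) + O)*(253 + O) = (2*O*(O + V) + O)*(253 + O) = (O + 2*O*(O + V))*(253 + O) = (253 + O)*(O + 2*O*(O + V)))
I(248, -227) - √(-83351 + (-411)²) = -227*(253 + 2*(-227)² + 506*248 + 507*(-227) + 2*(-227)*248) - √(-83351 + (-411)²) = -227*(253 + 2*51529 + 125488 - 115089 - 112592) - √(-83351 + 168921) = -227*(253 + 103058 + 125488 - 115089 - 112592) - √85570 = -227*1118 - √85570 = -253786 - √85570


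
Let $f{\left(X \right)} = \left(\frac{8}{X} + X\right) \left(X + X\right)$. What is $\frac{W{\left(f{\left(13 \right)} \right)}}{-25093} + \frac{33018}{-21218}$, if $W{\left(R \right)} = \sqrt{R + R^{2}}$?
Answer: $- \frac{16509}{10609} - \frac{\sqrt{125670}}{25093} \approx -1.5703$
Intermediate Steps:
$f{\left(X \right)} = 2 X \left(X + \frac{8}{X}\right)$ ($f{\left(X \right)} = \left(X + \frac{8}{X}\right) 2 X = 2 X \left(X + \frac{8}{X}\right)$)
$\frac{W{\left(f{\left(13 \right)} \right)}}{-25093} + \frac{33018}{-21218} = \frac{\sqrt{\left(16 + 2 \cdot 13^{2}\right) \left(1 + \left(16 + 2 \cdot 13^{2}\right)\right)}}{-25093} + \frac{33018}{-21218} = \sqrt{\left(16 + 2 \cdot 169\right) \left(1 + \left(16 + 2 \cdot 169\right)\right)} \left(- \frac{1}{25093}\right) + 33018 \left(- \frac{1}{21218}\right) = \sqrt{\left(16 + 338\right) \left(1 + \left(16 + 338\right)\right)} \left(- \frac{1}{25093}\right) - \frac{16509}{10609} = \sqrt{354 \left(1 + 354\right)} \left(- \frac{1}{25093}\right) - \frac{16509}{10609} = \sqrt{354 \cdot 355} \left(- \frac{1}{25093}\right) - \frac{16509}{10609} = \sqrt{125670} \left(- \frac{1}{25093}\right) - \frac{16509}{10609} = - \frac{\sqrt{125670}}{25093} - \frac{16509}{10609} = - \frac{16509}{10609} - \frac{\sqrt{125670}}{25093}$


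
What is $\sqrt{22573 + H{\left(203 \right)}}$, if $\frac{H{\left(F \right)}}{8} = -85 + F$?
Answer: $3 \sqrt{2613} \approx 153.35$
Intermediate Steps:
$H{\left(F \right)} = -680 + 8 F$ ($H{\left(F \right)} = 8 \left(-85 + F\right) = -680 + 8 F$)
$\sqrt{22573 + H{\left(203 \right)}} = \sqrt{22573 + \left(-680 + 8 \cdot 203\right)} = \sqrt{22573 + \left(-680 + 1624\right)} = \sqrt{22573 + 944} = \sqrt{23517} = 3 \sqrt{2613}$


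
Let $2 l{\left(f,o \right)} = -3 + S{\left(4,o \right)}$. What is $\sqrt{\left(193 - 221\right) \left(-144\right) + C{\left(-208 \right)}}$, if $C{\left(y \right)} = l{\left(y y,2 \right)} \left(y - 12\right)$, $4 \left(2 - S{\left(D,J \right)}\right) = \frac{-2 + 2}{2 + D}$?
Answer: $\sqrt{4142} \approx 64.358$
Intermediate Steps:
$S{\left(D,J \right)} = 2$ ($S{\left(D,J \right)} = 2 - \frac{\left(-2 + 2\right) \frac{1}{2 + D}}{4} = 2 - \frac{0 \frac{1}{2 + D}}{4} = 2 - 0 = 2 + 0 = 2$)
$l{\left(f,o \right)} = - \frac{1}{2}$ ($l{\left(f,o \right)} = \frac{-3 + 2}{2} = \frac{1}{2} \left(-1\right) = - \frac{1}{2}$)
$C{\left(y \right)} = 6 - \frac{y}{2}$ ($C{\left(y \right)} = - \frac{y - 12}{2} = - \frac{-12 + y}{2} = 6 - \frac{y}{2}$)
$\sqrt{\left(193 - 221\right) \left(-144\right) + C{\left(-208 \right)}} = \sqrt{\left(193 - 221\right) \left(-144\right) + \left(6 - -104\right)} = \sqrt{\left(-28\right) \left(-144\right) + \left(6 + 104\right)} = \sqrt{4032 + 110} = \sqrt{4142}$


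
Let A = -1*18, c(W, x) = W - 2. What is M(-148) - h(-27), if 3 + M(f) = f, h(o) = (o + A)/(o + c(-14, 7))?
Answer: -6538/43 ≈ -152.05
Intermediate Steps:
c(W, x) = -2 + W
A = -18
h(o) = (-18 + o)/(-16 + o) (h(o) = (o - 18)/(o + (-2 - 14)) = (-18 + o)/(o - 16) = (-18 + o)/(-16 + o))
M(f) = -3 + f
M(-148) - h(-27) = (-3 - 148) - (-18 - 27)/(-16 - 27) = -151 - (-45)/(-43) = -151 - (-1)*(-45)/43 = -151 - 1*45/43 = -151 - 45/43 = -6538/43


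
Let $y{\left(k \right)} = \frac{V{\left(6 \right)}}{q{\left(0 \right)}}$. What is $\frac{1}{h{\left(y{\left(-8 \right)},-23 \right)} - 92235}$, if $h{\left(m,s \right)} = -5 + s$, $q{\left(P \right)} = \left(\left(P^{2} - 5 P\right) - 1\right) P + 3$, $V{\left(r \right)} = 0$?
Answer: $- \frac{1}{92263} \approx -1.0839 \cdot 10^{-5}$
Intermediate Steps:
$q{\left(P \right)} = 3 + P \left(-1 + P^{2} - 5 P\right)$ ($q{\left(P \right)} = \left(-1 + P^{2} - 5 P\right) P + 3 = P \left(-1 + P^{2} - 5 P\right) + 3 = 3 + P \left(-1 + P^{2} - 5 P\right)$)
$y{\left(k \right)} = 0$ ($y{\left(k \right)} = \frac{0}{3 + 0^{3} - 0 - 5 \cdot 0^{2}} = \frac{0}{3 + 0 + 0 - 0} = \frac{0}{3 + 0 + 0 + 0} = \frac{0}{3} = 0 \cdot \frac{1}{3} = 0$)
$\frac{1}{h{\left(y{\left(-8 \right)},-23 \right)} - 92235} = \frac{1}{\left(-5 - 23\right) - 92235} = \frac{1}{-28 - 92235} = \frac{1}{-92263} = - \frac{1}{92263}$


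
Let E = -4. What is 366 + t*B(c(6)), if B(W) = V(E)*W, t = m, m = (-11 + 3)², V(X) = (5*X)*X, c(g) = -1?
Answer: -4754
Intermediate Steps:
V(X) = 5*X²
m = 64 (m = (-8)² = 64)
t = 64
B(W) = 80*W (B(W) = (5*(-4)²)*W = (5*16)*W = 80*W)
366 + t*B(c(6)) = 366 + 64*(80*(-1)) = 366 + 64*(-80) = 366 - 5120 = -4754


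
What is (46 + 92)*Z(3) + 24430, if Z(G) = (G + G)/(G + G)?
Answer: 24568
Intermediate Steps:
Z(G) = 1 (Z(G) = (2*G)/((2*G)) = (2*G)*(1/(2*G)) = 1)
(46 + 92)*Z(3) + 24430 = (46 + 92)*1 + 24430 = 138*1 + 24430 = 138 + 24430 = 24568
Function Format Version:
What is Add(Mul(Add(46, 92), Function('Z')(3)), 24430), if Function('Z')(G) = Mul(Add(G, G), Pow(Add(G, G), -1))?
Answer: 24568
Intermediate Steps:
Function('Z')(G) = 1 (Function('Z')(G) = Mul(Mul(2, G), Pow(Mul(2, G), -1)) = Mul(Mul(2, G), Mul(Rational(1, 2), Pow(G, -1))) = 1)
Add(Mul(Add(46, 92), Function('Z')(3)), 24430) = Add(Mul(Add(46, 92), 1), 24430) = Add(Mul(138, 1), 24430) = Add(138, 24430) = 24568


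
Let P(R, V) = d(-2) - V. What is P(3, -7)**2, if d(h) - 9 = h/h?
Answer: 289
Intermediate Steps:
d(h) = 10 (d(h) = 9 + h/h = 9 + 1 = 10)
P(R, V) = 10 - V
P(3, -7)**2 = (10 - 1*(-7))**2 = (10 + 7)**2 = 17**2 = 289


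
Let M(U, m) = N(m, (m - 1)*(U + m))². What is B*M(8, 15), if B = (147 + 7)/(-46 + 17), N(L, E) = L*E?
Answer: -3592650600/29 ≈ -1.2388e+8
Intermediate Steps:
N(L, E) = E*L
M(U, m) = m²*(-1 + m)²*(U + m)² (M(U, m) = (((m - 1)*(U + m))*m)² = (((-1 + m)*(U + m))*m)² = (m*(-1 + m)*(U + m))² = m²*(-1 + m)²*(U + m)²)
B = -154/29 (B = 154/(-29) = 154*(-1/29) = -154/29 ≈ -5.3103)
B*M(8, 15) = -154*15²*(15² - 1*8 - 1*15 + 8*15)²/29 = -34650*(225 - 8 - 15 + 120)²/29 = -34650*322²/29 = -34650*103684/29 = -154/29*23328900 = -3592650600/29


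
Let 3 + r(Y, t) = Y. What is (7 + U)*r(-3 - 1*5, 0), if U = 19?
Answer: -286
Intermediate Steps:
r(Y, t) = -3 + Y
(7 + U)*r(-3 - 1*5, 0) = (7 + 19)*(-3 + (-3 - 1*5)) = 26*(-3 + (-3 - 5)) = 26*(-3 - 8) = 26*(-11) = -286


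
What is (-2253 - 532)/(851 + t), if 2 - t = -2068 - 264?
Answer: -557/637 ≈ -0.87441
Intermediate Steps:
t = 2334 (t = 2 - (-2068 - 264) = 2 - 1*(-2332) = 2 + 2332 = 2334)
(-2253 - 532)/(851 + t) = (-2253 - 532)/(851 + 2334) = -2785/3185 = -2785*1/3185 = -557/637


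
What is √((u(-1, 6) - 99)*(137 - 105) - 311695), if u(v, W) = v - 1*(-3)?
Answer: I*√314799 ≈ 561.07*I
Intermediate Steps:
u(v, W) = 3 + v (u(v, W) = v + 3 = 3 + v)
√((u(-1, 6) - 99)*(137 - 105) - 311695) = √(((3 - 1) - 99)*(137 - 105) - 311695) = √((2 - 99)*32 - 311695) = √(-97*32 - 311695) = √(-3104 - 311695) = √(-314799) = I*√314799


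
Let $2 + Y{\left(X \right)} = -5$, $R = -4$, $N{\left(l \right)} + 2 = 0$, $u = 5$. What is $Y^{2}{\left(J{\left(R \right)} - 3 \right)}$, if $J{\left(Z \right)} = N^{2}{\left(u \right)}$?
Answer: $49$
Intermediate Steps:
$N{\left(l \right)} = -2$ ($N{\left(l \right)} = -2 + 0 = -2$)
$J{\left(Z \right)} = 4$ ($J{\left(Z \right)} = \left(-2\right)^{2} = 4$)
$Y{\left(X \right)} = -7$ ($Y{\left(X \right)} = -2 - 5 = -7$)
$Y^{2}{\left(J{\left(R \right)} - 3 \right)} = \left(-7\right)^{2} = 49$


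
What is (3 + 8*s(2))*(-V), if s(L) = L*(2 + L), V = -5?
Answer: 335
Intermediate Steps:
(3 + 8*s(2))*(-V) = (3 + 8*(2*(2 + 2)))*(-1*(-5)) = (3 + 8*(2*4))*5 = (3 + 8*8)*5 = (3 + 64)*5 = 67*5 = 335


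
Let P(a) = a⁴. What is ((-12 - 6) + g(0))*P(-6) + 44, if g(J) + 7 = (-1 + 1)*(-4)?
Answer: -32356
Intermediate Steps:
g(J) = -7 (g(J) = -7 + (-1 + 1)*(-4) = -7 + 0*(-4) = -7 + 0 = -7)
((-12 - 6) + g(0))*P(-6) + 44 = ((-12 - 6) - 7)*(-6)⁴ + 44 = (-18 - 7)*1296 + 44 = -25*1296 + 44 = -32400 + 44 = -32356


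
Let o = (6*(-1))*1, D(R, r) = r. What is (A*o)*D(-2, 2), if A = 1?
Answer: -12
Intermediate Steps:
o = -6 (o = -6*1 = -6)
(A*o)*D(-2, 2) = (1*(-6))*2 = -6*2 = -12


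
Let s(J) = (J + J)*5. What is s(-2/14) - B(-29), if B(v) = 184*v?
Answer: 37342/7 ≈ 5334.6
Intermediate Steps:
s(J) = 10*J (s(J) = (2*J)*5 = 10*J)
s(-2/14) - B(-29) = 10*(-2/14) - 184*(-29) = 10*(-2/14) - 1*(-5336) = 10*(-1*⅐) + 5336 = 10*(-⅐) + 5336 = -10/7 + 5336 = 37342/7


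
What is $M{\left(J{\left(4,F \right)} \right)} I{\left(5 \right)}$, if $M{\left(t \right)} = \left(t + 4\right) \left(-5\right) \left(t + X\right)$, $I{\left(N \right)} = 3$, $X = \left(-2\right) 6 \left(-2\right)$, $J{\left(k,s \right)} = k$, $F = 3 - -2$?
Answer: $-3360$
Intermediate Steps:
$F = 5$ ($F = 3 + 2 = 5$)
$X = 24$ ($X = \left(-12\right) \left(-2\right) = 24$)
$M{\left(t \right)} = \left(-20 - 5 t\right) \left(24 + t\right)$ ($M{\left(t \right)} = \left(t + 4\right) \left(-5\right) \left(t + 24\right) = \left(4 + t\right) \left(-5\right) \left(24 + t\right) = \left(-20 - 5 t\right) \left(24 + t\right)$)
$M{\left(J{\left(4,F \right)} \right)} I{\left(5 \right)} = \left(-480 - 560 - 5 \cdot 4^{2}\right) 3 = \left(-480 - 560 - 80\right) 3 = \left(-1120\right) 3 = -3360$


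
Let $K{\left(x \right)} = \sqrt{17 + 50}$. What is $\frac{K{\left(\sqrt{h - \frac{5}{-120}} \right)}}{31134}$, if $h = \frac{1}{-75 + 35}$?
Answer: $\frac{\sqrt{67}}{31134} \approx 0.00026291$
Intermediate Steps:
$h = - \frac{1}{40}$ ($h = \frac{1}{-40} = - \frac{1}{40} \approx -0.025$)
$K{\left(x \right)} = \sqrt{67}$
$\frac{K{\left(\sqrt{h - \frac{5}{-120}} \right)}}{31134} = \frac{\sqrt{67}}{31134}$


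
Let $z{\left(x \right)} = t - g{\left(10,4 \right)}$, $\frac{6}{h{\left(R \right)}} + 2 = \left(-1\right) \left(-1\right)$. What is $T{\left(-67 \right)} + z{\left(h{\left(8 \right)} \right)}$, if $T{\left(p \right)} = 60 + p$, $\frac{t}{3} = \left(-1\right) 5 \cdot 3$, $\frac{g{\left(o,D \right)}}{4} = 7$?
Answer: $-80$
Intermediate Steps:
$g{\left(o,D \right)} = 28$ ($g{\left(o,D \right)} = 4 \cdot 7 = 28$)
$h{\left(R \right)} = -6$ ($h{\left(R \right)} = \frac{6}{-2 - -1} = \frac{6}{-2 + 1} = \frac{6}{-1} = 6 \left(-1\right) = -6$)
$t = -45$ ($t = 3 \left(-1\right) 5 \cdot 3 = 3 \left(\left(-5\right) 3\right) = 3 \left(-15\right) = -45$)
$z{\left(x \right)} = -73$ ($z{\left(x \right)} = -45 - 28 = -73$)
$T{\left(-67 \right)} + z{\left(h{\left(8 \right)} \right)} = \left(60 - 67\right) - 73 = -7 - 73 = -80$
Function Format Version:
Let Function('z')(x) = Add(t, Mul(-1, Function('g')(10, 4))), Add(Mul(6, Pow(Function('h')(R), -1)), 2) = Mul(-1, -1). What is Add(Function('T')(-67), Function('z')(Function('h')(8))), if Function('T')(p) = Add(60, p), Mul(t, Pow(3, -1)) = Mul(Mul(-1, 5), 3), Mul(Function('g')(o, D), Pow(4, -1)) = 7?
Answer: -80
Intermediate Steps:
Function('g')(o, D) = 28 (Function('g')(o, D) = Mul(4, 7) = 28)
Function('h')(R) = -6 (Function('h')(R) = Mul(6, Pow(Add(-2, Mul(-1, -1)), -1)) = Mul(6, Pow(Add(-2, 1), -1)) = Mul(6, Pow(-1, -1)) = Mul(6, -1) = -6)
t = -45 (t = Mul(3, Mul(Mul(-1, 5), 3)) = Mul(3, Mul(-5, 3)) = Mul(3, -15) = -45)
Function('z')(x) = -73 (Function('z')(x) = Add(-45, Mul(-1, 28)) = Add(-45, -28) = -73)
Add(Function('T')(-67), Function('z')(Function('h')(8))) = Add(Add(60, -67), -73) = Add(-7, -73) = -80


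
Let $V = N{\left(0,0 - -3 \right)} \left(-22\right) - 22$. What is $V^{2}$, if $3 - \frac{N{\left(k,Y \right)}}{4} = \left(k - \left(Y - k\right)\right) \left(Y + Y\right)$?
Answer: $3496900$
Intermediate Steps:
$N{\left(k,Y \right)} = 12 - 8 Y \left(- Y + 2 k\right)$ ($N{\left(k,Y \right)} = 12 - 4 \left(k - \left(Y - k\right)\right) \left(Y + Y\right) = 12 - 4 \left(- Y + 2 k\right) 2 Y = 12 - 4 \cdot 2 Y \left(- Y + 2 k\right) = 12 - 8 Y \left(- Y + 2 k\right)$)
$V = -1870$ ($V = \left(12 + 8 \left(0 - -3\right)^{2} - 16 \left(0 - -3\right) 0\right) \left(-22\right) - 22 = \left(12 + 8 \left(0 + 3\right)^{2} - 16 \left(0 + 3\right) 0\right) \left(-22\right) - 22 = \left(12 + 8 \cdot 3^{2} - 48 \cdot 0\right) \left(-22\right) - 22 = \left(12 + 8 \cdot 9 + 0\right) \left(-22\right) - 22 = \left(12 + 72 + 0\right) \left(-22\right) - 22 = 84 \left(-22\right) - 22 = -1848 - 22 = -1870$)
$V^{2} = \left(-1870\right)^{2} = 3496900$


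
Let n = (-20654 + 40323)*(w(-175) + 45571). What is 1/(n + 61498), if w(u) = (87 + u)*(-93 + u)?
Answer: 1/1360271193 ≈ 7.3515e-10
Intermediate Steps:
w(u) = (-93 + u)*(87 + u)
n = 1360209695 (n = (-20654 + 40323)*((-8091 + (-175)² - 6*(-175)) + 45571) = 19669*((-8091 + 30625 + 1050) + 45571) = 19669*(23584 + 45571) = 19669*69155 = 1360209695)
1/(n + 61498) = 1/(1360209695 + 61498) = 1/1360271193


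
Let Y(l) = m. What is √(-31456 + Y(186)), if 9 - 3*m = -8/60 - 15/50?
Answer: I*√28307570/30 ≈ 177.35*I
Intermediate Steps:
m = 283/90 (m = 3 - (-8/60 - 15/50)/3 = 3 - (-8*1/60 - 15*1/50)/3 = 3 - (-2/15 - 3/10)/3 = 3 - ⅓*(-13/30) = 3 + 13/90 = 283/90 ≈ 3.1444)
Y(l) = 283/90
√(-31456 + Y(186)) = √(-31456 + 283/90) = √(-2830757/90) = I*√28307570/30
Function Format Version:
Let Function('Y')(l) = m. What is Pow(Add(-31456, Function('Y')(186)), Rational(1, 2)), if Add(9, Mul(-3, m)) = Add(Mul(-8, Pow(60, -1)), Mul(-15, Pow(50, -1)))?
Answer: Mul(Rational(1, 30), I, Pow(28307570, Rational(1, 2))) ≈ Mul(177.35, I)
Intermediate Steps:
m = Rational(283, 90) (m = Add(3, Mul(Rational(-1, 3), Add(Mul(-8, Pow(60, -1)), Mul(-15, Pow(50, -1))))) = Add(3, Mul(Rational(-1, 3), Add(Mul(-8, Rational(1, 60)), Mul(-15, Rational(1, 50))))) = Add(3, Mul(Rational(-1, 3), Add(Rational(-2, 15), Rational(-3, 10)))) = Add(3, Mul(Rational(-1, 3), Rational(-13, 30))) = Add(3, Rational(13, 90)) = Rational(283, 90) ≈ 3.1444)
Function('Y')(l) = Rational(283, 90)
Pow(Add(-31456, Function('Y')(186)), Rational(1, 2)) = Pow(Add(-31456, Rational(283, 90)), Rational(1, 2)) = Pow(Rational(-2830757, 90), Rational(1, 2)) = Mul(Rational(1, 30), I, Pow(28307570, Rational(1, 2)))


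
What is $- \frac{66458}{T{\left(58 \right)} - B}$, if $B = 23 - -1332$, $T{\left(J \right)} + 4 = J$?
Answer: $\frac{66458}{1301} \approx 51.082$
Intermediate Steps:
$T{\left(J \right)} = -4 + J$
$B = 1355$ ($B = 23 + 1332 = 1355$)
$- \frac{66458}{T{\left(58 \right)} - B} = - \frac{66458}{\left(-4 + 58\right) - 1355} = - \frac{66458}{54 - 1355} = - \frac{66458}{-1301} = \left(-66458\right) \left(- \frac{1}{1301}\right) = \frac{66458}{1301}$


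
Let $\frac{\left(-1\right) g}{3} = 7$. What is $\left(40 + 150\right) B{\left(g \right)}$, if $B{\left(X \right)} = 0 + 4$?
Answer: $760$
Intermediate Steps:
$g = -21$ ($g = \left(-3\right) 7 = -21$)
$B{\left(X \right)} = 4$
$\left(40 + 150\right) B{\left(g \right)} = \left(40 + 150\right) 4 = 190 \cdot 4 = 760$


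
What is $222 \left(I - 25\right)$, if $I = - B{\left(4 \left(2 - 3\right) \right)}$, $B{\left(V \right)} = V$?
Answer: $-4662$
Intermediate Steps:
$I = 4$ ($I = - 4 \left(2 - 3\right) = - 4 \left(-1\right) = \left(-1\right) \left(-4\right) = 4$)
$222 \left(I - 25\right) = 222 \left(4 - 25\right) = 222 \left(-21\right) = -4662$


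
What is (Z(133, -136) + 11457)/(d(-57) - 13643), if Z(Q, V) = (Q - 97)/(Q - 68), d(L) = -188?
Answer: -744741/899015 ≈ -0.82840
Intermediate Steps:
Z(Q, V) = (-97 + Q)/(-68 + Q)
(Z(133, -136) + 11457)/(d(-57) - 13643) = ((-97 + 133)/(-68 + 133) + 11457)/(-188 - 13643) = (36/65 + 11457)/(-13831) = ((1/65)*36 + 11457)*(-1/13831) = (36/65 + 11457)*(-1/13831) = (744741/65)*(-1/13831) = -744741/899015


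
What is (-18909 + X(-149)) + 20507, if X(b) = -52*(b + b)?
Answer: 17094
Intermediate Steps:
X(b) = -104*b
(-18909 + X(-149)) + 20507 = (-18909 - 104*(-149)) + 20507 = (-18909 + 15496) + 20507 = -3413 + 20507 = 17094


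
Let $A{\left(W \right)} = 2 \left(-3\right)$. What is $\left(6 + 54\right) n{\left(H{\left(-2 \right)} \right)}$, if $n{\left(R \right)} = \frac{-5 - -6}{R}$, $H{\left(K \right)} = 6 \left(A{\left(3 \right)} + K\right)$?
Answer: $- \frac{5}{4} \approx -1.25$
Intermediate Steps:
$A{\left(W \right)} = -6$
$H{\left(K \right)} = -36 + 6 K$ ($H{\left(K \right)} = 6 \left(-6 + K\right) = -36 + 6 K$)
$n{\left(R \right)} = \frac{1}{R}$ ($n{\left(R \right)} = \frac{-5 + 6}{R} = 1 \frac{1}{R} = \frac{1}{R}$)
$\left(6 + 54\right) n{\left(H{\left(-2 \right)} \right)} = \frac{6 + 54}{-36 + 6 \left(-2\right)} = \frac{60}{-36 - 12} = \frac{60}{-48} = 60 \left(- \frac{1}{48}\right) = - \frac{5}{4}$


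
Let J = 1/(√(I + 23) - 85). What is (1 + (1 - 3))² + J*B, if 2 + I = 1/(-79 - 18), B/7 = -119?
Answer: 154426/14261 + 34*√49373/14261 ≈ 11.358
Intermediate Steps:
B = -833 (B = 7*(-119) = -833)
I = -195/97 (I = -2 + 1/(-79 - 18) = -2 + 1/(-97) = -2 - 1/97 = -195/97 ≈ -2.0103)
J = 1/(-85 + 2*√49373/97) (J = 1/(√(-195/97 + 23) - 85) = 1/(√(2036/97) - 85) = 1/(2*√49373/97 - 85) = 1/(-85 + 2*√49373/97) ≈ -0.012435)
(1 + (1 - 3))² + J*B = (1 + (1 - 3))² + (-8245/698789 - 2*√49373/698789)*(-833) = (1 - 2)² + (140165/14261 + 34*√49373/14261) = (-1)² + (140165/14261 + 34*√49373/14261) = 1 + (140165/14261 + 34*√49373/14261) = 154426/14261 + 34*√49373/14261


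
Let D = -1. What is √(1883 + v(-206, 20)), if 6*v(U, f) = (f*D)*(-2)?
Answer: √17007/3 ≈ 43.470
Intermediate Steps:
v(U, f) = f/3 (v(U, f) = ((f*(-1))*(-2))/6 = (-f*(-2))/6 = (2*f)/6 = f/3)
√(1883 + v(-206, 20)) = √(1883 + (⅓)*20) = √(1883 + 20/3) = √(5669/3) = √17007/3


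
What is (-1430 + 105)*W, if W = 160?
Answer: -212000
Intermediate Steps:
(-1430 + 105)*W = (-1430 + 105)*160 = -1325*160 = -212000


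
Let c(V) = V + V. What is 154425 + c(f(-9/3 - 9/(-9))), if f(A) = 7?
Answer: 154439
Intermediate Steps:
c(V) = 2*V
154425 + c(f(-9/3 - 9/(-9))) = 154425 + 2*7 = 154425 + 14 = 154439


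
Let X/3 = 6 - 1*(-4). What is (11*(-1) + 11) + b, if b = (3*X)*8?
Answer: 720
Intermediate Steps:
X = 30 (X = 3*(6 - 1*(-4)) = 3*(6 + 4) = 3*10 = 30)
b = 720 (b = (3*30)*8 = 90*8 = 720)
(11*(-1) + 11) + b = (11*(-1) + 11) + 720 = (-11 + 11) + 720 = 0 + 720 = 720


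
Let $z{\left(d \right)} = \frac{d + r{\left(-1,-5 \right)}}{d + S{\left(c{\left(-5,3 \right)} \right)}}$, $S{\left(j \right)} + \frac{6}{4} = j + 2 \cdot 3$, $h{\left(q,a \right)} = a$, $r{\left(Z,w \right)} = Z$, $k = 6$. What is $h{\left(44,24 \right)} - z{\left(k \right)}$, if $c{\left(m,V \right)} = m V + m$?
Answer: $\frac{466}{19} \approx 24.526$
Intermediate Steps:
$c{\left(m,V \right)} = m + V m$ ($c{\left(m,V \right)} = V m + m = m + V m$)
$S{\left(j \right)} = \frac{9}{2} + j$ ($S{\left(j \right)} = - \frac{3}{2} + \left(j + 2 \cdot 3\right) = - \frac{3}{2} + \left(j + 6\right) = - \frac{3}{2} + \left(6 + j\right) = \frac{9}{2} + j$)
$z{\left(d \right)} = \frac{-1 + d}{- \frac{31}{2} + d}$ ($z{\left(d \right)} = \frac{d - 1}{d + \left(\frac{9}{2} - 5 \left(1 + 3\right)\right)} = \frac{-1 + d}{d + \left(\frac{9}{2} - 20\right)} = \frac{-1 + d}{d - \frac{31}{2}} = \frac{-1 + d}{- \frac{31}{2} + d}$)
$h{\left(44,24 \right)} - z{\left(k \right)} = 24 - \frac{2 \left(-1 + 6\right)}{-31 + 2 \cdot 6} = 24 - 2 \frac{1}{-31 + 12} \cdot 5 = 24 - 2 \frac{1}{-19} \cdot 5 = 24 - 2 \left(- \frac{1}{19}\right) 5 = 24 - - \frac{10}{19} = 24 + \frac{10}{19} = \frac{466}{19}$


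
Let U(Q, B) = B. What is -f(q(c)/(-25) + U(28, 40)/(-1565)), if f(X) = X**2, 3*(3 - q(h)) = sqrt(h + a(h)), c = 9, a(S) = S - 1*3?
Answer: -4381808/183691875 + 2278*sqrt(15)/586875 ≈ -0.0088208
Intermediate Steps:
a(S) = -3 + S (a(S) = S - 3 = -3 + S)
q(h) = 3 - sqrt(-3 + 2*h)/3 (q(h) = 3 - sqrt(h + (-3 + h))/3 = 3 - sqrt(-3 + 2*h)/3)
-f(q(c)/(-25) + U(28, 40)/(-1565)) = -((3 - sqrt(-3 + 2*9)/3)/(-25) + 40/(-1565))**2 = -((3 - sqrt(-3 + 18)/3)*(-1/25) + 40*(-1/1565))**2 = -((3 - sqrt(15)/3)*(-1/25) - 8/313)**2 = -((-3/25 + sqrt(15)/75) - 8/313)**2 = -(-1139/7825 + sqrt(15)/75)**2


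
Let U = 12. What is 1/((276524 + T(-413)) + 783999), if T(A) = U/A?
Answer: 413/437995987 ≈ 9.4293e-7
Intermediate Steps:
T(A) = 12/A
1/((276524 + T(-413)) + 783999) = 1/((276524 + 12/(-413)) + 783999) = 1/((276524 + 12*(-1/413)) + 783999) = 1/((276524 - 12/413) + 783999) = 1/(114204400/413 + 783999) = 1/(437995987/413) = 413/437995987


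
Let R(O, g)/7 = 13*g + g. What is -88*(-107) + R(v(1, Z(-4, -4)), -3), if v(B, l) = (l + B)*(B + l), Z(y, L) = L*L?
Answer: 9122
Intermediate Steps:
Z(y, L) = L²
v(B, l) = (B + l)² (v(B, l) = (B + l)*(B + l) = (B + l)²)
R(O, g) = 98*g (R(O, g) = 7*(13*g + g) = 7*(14*g) = 98*g)
-88*(-107) + R(v(1, Z(-4, -4)), -3) = -88*(-107) + 98*(-3) = 9416 - 294 = 9122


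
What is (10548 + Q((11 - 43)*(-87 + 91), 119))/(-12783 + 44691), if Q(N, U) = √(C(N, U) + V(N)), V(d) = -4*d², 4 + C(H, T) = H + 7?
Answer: 879/2659 + I*√65661/31908 ≈ 0.33058 + 0.0080307*I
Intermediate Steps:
C(H, T) = 3 + H (C(H, T) = -4 + (H + 7) = -4 + (7 + H) = 3 + H)
Q(N, U) = √(3 + N - 4*N²) (Q(N, U) = √((3 + N) - 4*N²) = √(3 + N - 4*N²))
(10548 + Q((11 - 43)*(-87 + 91), 119))/(-12783 + 44691) = (10548 + √(3 + (11 - 43)*(-87 + 91) - 4*(-87 + 91)²*(11 - 43)²))/(-12783 + 44691) = (10548 + √(3 - 32*4 - 4*(-32*4)²))/31908 = (10548 + √(3 - 128 - 4*(-128)²))*(1/31908) = (10548 + √(3 - 128 - 4*16384))*(1/31908) = (10548 + √(3 - 128 - 65536))*(1/31908) = (10548 + √(-65661))*(1/31908) = (10548 + I*√65661)*(1/31908) = 879/2659 + I*√65661/31908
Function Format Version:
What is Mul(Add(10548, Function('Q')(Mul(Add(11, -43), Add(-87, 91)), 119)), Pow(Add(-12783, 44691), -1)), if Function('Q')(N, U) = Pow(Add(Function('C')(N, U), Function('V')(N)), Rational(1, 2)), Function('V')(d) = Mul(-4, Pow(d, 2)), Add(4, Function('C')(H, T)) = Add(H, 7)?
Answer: Add(Rational(879, 2659), Mul(Rational(1, 31908), I, Pow(65661, Rational(1, 2)))) ≈ Add(0.33058, Mul(0.0080307, I))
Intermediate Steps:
Function('C')(H, T) = Add(3, H) (Function('C')(H, T) = Add(-4, Add(H, 7)) = Add(-4, Add(7, H)) = Add(3, H))
Function('Q')(N, U) = Pow(Add(3, N, Mul(-4, Pow(N, 2))), Rational(1, 2)) (Function('Q')(N, U) = Pow(Add(Add(3, N), Mul(-4, Pow(N, 2))), Rational(1, 2)) = Pow(Add(3, N, Mul(-4, Pow(N, 2))), Rational(1, 2)))
Mul(Add(10548, Function('Q')(Mul(Add(11, -43), Add(-87, 91)), 119)), Pow(Add(-12783, 44691), -1)) = Mul(Add(10548, Pow(Add(3, Mul(Add(11, -43), Add(-87, 91)), Mul(-4, Pow(Mul(Add(11, -43), Add(-87, 91)), 2))), Rational(1, 2))), Pow(Add(-12783, 44691), -1)) = Mul(Add(10548, Pow(Add(3, Mul(-32, 4), Mul(-4, Pow(Mul(-32, 4), 2))), Rational(1, 2))), Pow(31908, -1)) = Mul(Add(10548, Pow(Add(3, -128, Mul(-4, Pow(-128, 2))), Rational(1, 2))), Rational(1, 31908)) = Mul(Add(10548, Pow(Add(3, -128, Mul(-4, 16384)), Rational(1, 2))), Rational(1, 31908)) = Mul(Add(10548, Pow(Add(3, -128, -65536), Rational(1, 2))), Rational(1, 31908)) = Mul(Add(10548, Pow(-65661, Rational(1, 2))), Rational(1, 31908)) = Mul(Add(10548, Mul(I, Pow(65661, Rational(1, 2)))), Rational(1, 31908)) = Add(Rational(879, 2659), Mul(Rational(1, 31908), I, Pow(65661, Rational(1, 2))))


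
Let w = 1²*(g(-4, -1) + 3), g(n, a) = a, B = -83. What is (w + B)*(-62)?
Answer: 5022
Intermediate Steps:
w = 2 (w = 1²*(-1 + 3) = 1*2 = 2)
(w + B)*(-62) = (2 - 83)*(-62) = -81*(-62) = 5022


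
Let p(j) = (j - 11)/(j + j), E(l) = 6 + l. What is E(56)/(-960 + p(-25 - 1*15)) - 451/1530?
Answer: -14067533/39141990 ≈ -0.35940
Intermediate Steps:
p(j) = (-11 + j)/(2*j) (p(j) = (-11 + j)/((2*j)) = (-11 + j)*(1/(2*j)) = (-11 + j)/(2*j))
E(56)/(-960 + p(-25 - 1*15)) - 451/1530 = (6 + 56)/(-960 + (-11 + (-25 - 1*15))/(2*(-25 - 1*15))) - 451/1530 = 62/(-960 + (-11 + (-25 - 15))/(2*(-25 - 15))) - 451*1/1530 = 62/(-960 + (½)*(-11 - 40)/(-40)) - 451/1530 = 62/(-960 + (½)*(-1/40)*(-51)) - 451/1530 = 62/(-960 + 51/80) - 451/1530 = 62/(-76749/80) - 451/1530 = 62*(-80/76749) - 451/1530 = -4960/76749 - 451/1530 = -14067533/39141990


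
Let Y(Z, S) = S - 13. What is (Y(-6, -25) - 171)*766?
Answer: -160094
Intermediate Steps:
Y(Z, S) = -13 + S
(Y(-6, -25) - 171)*766 = ((-13 - 25) - 171)*766 = (-38 - 171)*766 = -209*766 = -160094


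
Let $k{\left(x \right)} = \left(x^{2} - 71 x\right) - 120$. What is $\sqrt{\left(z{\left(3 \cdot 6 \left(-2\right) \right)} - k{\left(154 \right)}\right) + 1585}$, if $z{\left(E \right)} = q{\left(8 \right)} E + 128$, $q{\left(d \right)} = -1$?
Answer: $i \sqrt{10913} \approx 104.47 i$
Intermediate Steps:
$k{\left(x \right)} = -120 + x^{2} - 71 x$
$z{\left(E \right)} = 128 - E$ ($z{\left(E \right)} = - E + 128 = 128 - E$)
$\sqrt{\left(z{\left(3 \cdot 6 \left(-2\right) \right)} - k{\left(154 \right)}\right) + 1585} = \sqrt{\left(\left(128 - 3 \cdot 6 \left(-2\right)\right) - \left(-120 + 154^{2} - 10934\right)\right) + 1585} = \sqrt{\left(\left(128 - 18 \left(-2\right)\right) - \left(-120 + 23716 - 10934\right)\right) + 1585} = \sqrt{\left(\left(128 - -36\right) - 12662\right) + 1585} = \sqrt{\left(\left(128 + 36\right) - 12662\right) + 1585} = \sqrt{\left(164 - 12662\right) + 1585} = \sqrt{-12498 + 1585} = \sqrt{-10913} = i \sqrt{10913}$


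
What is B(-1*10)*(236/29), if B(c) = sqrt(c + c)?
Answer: 472*I*sqrt(5)/29 ≈ 36.394*I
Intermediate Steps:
B(c) = sqrt(2)*sqrt(c) (B(c) = sqrt(2*c) = sqrt(2)*sqrt(c))
B(-1*10)*(236/29) = (sqrt(2)*sqrt(-1*10))*(236/29) = (sqrt(2)*sqrt(-10))*(236*(1/29)) = (sqrt(2)*(I*sqrt(10)))*(236/29) = (2*I*sqrt(5))*(236/29) = 472*I*sqrt(5)/29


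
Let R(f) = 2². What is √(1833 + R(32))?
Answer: √1837 ≈ 42.860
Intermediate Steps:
R(f) = 4
√(1833 + R(32)) = √(1833 + 4) = √1837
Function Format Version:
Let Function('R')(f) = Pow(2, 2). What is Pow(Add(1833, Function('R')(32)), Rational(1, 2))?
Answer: Pow(1837, Rational(1, 2)) ≈ 42.860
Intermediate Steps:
Function('R')(f) = 4
Pow(Add(1833, Function('R')(32)), Rational(1, 2)) = Pow(Add(1833, 4), Rational(1, 2)) = Pow(1837, Rational(1, 2))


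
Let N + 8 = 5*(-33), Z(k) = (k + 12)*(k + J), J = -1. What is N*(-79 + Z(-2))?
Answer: 18857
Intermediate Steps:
Z(k) = (-1 + k)*(12 + k) (Z(k) = (k + 12)*(k - 1) = (12 + k)*(-1 + k) = (-1 + k)*(12 + k))
N = -173 (N = -8 + 5*(-33) = -8 - 165 = -173)
N*(-79 + Z(-2)) = -173*(-79 + (-12 + (-2)² + 11*(-2))) = -173*(-79 + (-12 + 4 - 22)) = -173*(-79 - 30) = -173*(-109) = 18857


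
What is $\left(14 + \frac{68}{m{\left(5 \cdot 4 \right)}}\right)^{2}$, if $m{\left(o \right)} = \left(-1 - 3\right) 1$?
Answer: $9$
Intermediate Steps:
$m{\left(o \right)} = -4$ ($m{\left(o \right)} = \left(-4\right) 1 = -4$)
$\left(14 + \frac{68}{m{\left(5 \cdot 4 \right)}}\right)^{2} = \left(14 + \frac{68}{-4}\right)^{2} = \left(14 + 68 \left(- \frac{1}{4}\right)\right)^{2} = \left(14 - 17\right)^{2} = \left(-3\right)^{2} = 9$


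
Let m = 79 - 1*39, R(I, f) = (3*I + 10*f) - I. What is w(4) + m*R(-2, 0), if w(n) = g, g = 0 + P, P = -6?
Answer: -166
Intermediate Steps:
g = -6 (g = 0 - 6 = -6)
w(n) = -6
R(I, f) = 2*I + 10*f
m = 40 (m = 79 - 39 = 40)
w(4) + m*R(-2, 0) = -6 + 40*(2*(-2) + 10*0) = -6 + 40*(-4 + 0) = -6 + 40*(-4) = -6 - 160 = -166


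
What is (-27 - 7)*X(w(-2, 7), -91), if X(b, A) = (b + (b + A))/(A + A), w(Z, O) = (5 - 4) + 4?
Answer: -1377/91 ≈ -15.132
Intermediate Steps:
w(Z, O) = 5 (w(Z, O) = 1 + 4 = 5)
X(b, A) = (A + 2*b)/(2*A) (X(b, A) = (b + (A + b))/((2*A)) = (A + 2*b)*(1/(2*A)) = (A + 2*b)/(2*A))
(-27 - 7)*X(w(-2, 7), -91) = (-27 - 7)*((5 + (1/2)*(-91))/(-91)) = -(-34)*(5 - 91/2)/91 = -(-34)*(-81)/(91*2) = -34*81/182 = -1377/91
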